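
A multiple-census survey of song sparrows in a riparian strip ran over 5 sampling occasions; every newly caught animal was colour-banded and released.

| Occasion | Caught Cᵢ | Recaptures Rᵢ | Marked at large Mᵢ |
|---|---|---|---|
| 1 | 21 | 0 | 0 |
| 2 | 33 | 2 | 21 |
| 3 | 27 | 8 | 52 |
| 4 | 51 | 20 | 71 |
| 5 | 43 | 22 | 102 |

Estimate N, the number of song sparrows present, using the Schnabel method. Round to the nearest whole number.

Σ MᵢCᵢ = 0·21 + 21·33 + 52·27 + 71·51 + 102·43 = 0 + 693 + 1404 + 3621 + 4386 = 10104
Σ Rᵢ = 0 + 2 + 8 + 20 + 22 = 52
N̂ = 10104 / 52 ≈ 194.3 → 194

N ≈ 194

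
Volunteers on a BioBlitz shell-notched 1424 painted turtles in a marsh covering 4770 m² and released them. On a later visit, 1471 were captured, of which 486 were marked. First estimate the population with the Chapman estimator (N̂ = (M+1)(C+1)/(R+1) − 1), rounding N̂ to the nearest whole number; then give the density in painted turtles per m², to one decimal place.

density ≈ 0.9 painted turtles per m²

N̂ = 1425·1472/487 − 1 = 2097600/487 − 1 ≈ 4306.2 → 4306
Density = N̂ / area = 4306 / 4770 ≈ 0.90 → 0.9 per m²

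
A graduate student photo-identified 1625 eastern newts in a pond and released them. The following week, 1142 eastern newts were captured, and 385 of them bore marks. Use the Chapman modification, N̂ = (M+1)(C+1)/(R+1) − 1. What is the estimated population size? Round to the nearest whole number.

N ≈ 4814

N̂ = (1625+1)(1142+1)/(385+1) − 1 = 1626·1143/386 − 1
= 1858518/386 − 1 ≈ 4814.8 − 1 ≈ 4813.8 → 4814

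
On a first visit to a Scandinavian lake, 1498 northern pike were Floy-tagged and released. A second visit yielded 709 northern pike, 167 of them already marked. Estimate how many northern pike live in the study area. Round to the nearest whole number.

N ≈ 6360

The marked fraction in the recapture sample should equal the marked fraction in the population: 167/709 = 1498/N.
N = (1498 × 709) / 167 = 1062082 / 167 ≈ 6359.8 → 6360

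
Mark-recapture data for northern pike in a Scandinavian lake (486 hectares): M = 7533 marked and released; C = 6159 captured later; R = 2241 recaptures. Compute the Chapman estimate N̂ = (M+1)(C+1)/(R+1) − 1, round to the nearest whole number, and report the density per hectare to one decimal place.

N̂ = 7534·6160/2242 − 1 = 46409440/2242 − 1 ≈ 20699.0 → 20699
Density = N̂ / area = 20699 / 486 ≈ 42.59 → 42.6 per hectare

density ≈ 42.6 northern pike per hectare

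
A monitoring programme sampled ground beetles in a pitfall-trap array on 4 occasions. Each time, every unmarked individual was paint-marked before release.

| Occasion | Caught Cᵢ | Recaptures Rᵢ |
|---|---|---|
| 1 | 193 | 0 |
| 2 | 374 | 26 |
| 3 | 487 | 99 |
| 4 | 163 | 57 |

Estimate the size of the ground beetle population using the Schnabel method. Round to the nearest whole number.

N ≈ 2676

Marked at large before each occasion: Mᵢ = Σⱼ<ᵢ (Cⱼ − Rⱼ) → M1=0, M2=193, M3=541, M4=929
Σ MᵢCᵢ = 0·193 + 193·374 + 541·487 + 929·163 = 0 + 72182 + 263467 + 151427 = 487076
Σ Rᵢ = 0 + 26 + 99 + 57 = 182
N̂ = 487076 / 182 ≈ 2676.2 → 2676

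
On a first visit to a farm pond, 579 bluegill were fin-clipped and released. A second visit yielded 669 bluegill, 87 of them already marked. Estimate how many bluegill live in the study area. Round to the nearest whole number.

N ≈ 4452

If marked individuals mix randomly, R/C ≈ M/N, giving N ≈ M·C/R.
N = (579 × 669) / 87 = 387351 / 87 ≈ 4452.3 → 4452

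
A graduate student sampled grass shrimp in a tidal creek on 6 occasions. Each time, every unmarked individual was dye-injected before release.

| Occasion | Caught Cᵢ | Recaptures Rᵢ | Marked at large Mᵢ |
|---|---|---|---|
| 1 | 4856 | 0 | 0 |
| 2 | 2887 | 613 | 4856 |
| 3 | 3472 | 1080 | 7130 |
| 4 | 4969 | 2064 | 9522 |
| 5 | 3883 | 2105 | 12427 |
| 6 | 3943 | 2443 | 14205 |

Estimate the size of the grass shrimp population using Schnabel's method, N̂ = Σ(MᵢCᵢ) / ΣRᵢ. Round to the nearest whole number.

N ≈ 22,920

Σ MᵢCᵢ = 0·4856 + 4856·2887 + 7130·3472 + 9522·4969 + 12427·3883 + 14205·3943 = 0 + 14019272 + 24755360 + 47314818 + 48254041 + 56010315 = 190353806
Σ Rᵢ = 0 + 613 + 1080 + 2064 + 2105 + 2443 = 8305
N̂ = 190353806 / 8305 ≈ 22920.4 → 22920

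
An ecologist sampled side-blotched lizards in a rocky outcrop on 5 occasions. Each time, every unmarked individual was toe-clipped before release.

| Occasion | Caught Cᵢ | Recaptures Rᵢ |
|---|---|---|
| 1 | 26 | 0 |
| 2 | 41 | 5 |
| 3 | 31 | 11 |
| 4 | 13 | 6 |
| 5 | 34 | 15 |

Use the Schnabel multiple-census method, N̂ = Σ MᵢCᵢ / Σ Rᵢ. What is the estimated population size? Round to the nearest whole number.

Marked at large before each occasion: Mᵢ = Σⱼ<ᵢ (Cⱼ − Rⱼ) → M1=0, M2=26, M3=62, M4=82, M5=89
Σ MᵢCᵢ = 0·26 + 26·41 + 62·31 + 82·13 + 89·34 = 0 + 1066 + 1922 + 1066 + 3026 = 7080
Σ Rᵢ = 0 + 5 + 11 + 6 + 15 = 37
N̂ = 7080 / 37 ≈ 191.4 → 191

N ≈ 191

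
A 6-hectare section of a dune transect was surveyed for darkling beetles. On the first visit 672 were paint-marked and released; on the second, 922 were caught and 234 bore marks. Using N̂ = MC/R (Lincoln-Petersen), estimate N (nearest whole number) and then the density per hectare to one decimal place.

density ≈ 441.3 darkling beetles per hectare

N̂ = 672·922/234 = 619584/234 ≈ 2647.8 → 2648
Density = N̂ / area = 2648 / 6 ≈ 441.33 → 441.3 per hectare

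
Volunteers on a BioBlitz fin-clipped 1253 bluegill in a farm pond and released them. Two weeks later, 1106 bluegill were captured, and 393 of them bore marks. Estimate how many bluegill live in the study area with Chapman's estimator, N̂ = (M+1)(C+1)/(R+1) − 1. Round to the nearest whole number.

N̂ = (1253+1)(1106+1)/(393+1) − 1 = 1254·1107/394 − 1
= 1388178/394 − 1 ≈ 3523.3 − 1 ≈ 3522.3 → 3522

N ≈ 3522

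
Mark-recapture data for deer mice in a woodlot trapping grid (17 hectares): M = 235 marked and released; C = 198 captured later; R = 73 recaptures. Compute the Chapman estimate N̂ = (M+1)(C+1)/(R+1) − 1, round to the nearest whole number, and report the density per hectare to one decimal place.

density ≈ 37.3 deer mice per hectare

N̂ = 236·199/74 − 1 = 46964/74 − 1 ≈ 633.6 → 634
Density = N̂ / area = 634 / 17 ≈ 37.29 → 37.3 per hectare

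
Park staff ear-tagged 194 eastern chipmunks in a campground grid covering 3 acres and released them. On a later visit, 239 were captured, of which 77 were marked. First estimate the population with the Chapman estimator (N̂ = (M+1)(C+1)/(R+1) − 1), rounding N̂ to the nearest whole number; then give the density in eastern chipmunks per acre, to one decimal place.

density ≈ 199.7 eastern chipmunks per acre

N̂ = 195·240/78 − 1 = 46800/78 − 1 = 599
Density = N̂ / area = 599 / 3 ≈ 199.67 → 199.7 per acre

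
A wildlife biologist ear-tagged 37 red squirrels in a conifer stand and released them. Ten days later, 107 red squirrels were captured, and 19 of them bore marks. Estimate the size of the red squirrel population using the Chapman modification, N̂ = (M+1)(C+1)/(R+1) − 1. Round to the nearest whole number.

N ≈ 204

N̂ = (37+1)(107+1)/(19+1) − 1 = 38·108/20 − 1
= 4104/20 − 1 ≈ 205.2 − 1 ≈ 204.2 → 204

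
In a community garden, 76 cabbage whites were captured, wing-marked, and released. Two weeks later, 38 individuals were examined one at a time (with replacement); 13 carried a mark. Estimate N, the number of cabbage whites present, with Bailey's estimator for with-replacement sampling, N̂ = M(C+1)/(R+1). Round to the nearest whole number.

N ≈ 212

N̂ = 76·(38+1)/(13+1) = 76·39/14 = 2964/14 ≈ 211.7 → 212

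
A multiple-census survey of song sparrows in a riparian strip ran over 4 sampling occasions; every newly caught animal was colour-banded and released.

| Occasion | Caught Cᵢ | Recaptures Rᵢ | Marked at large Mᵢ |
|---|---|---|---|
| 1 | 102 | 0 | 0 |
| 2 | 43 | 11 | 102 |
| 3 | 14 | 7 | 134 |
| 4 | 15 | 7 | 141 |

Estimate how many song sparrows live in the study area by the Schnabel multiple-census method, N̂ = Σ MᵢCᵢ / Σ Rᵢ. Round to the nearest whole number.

Σ MᵢCᵢ = 0·102 + 102·43 + 134·14 + 141·15 = 0 + 4386 + 1876 + 2115 = 8377
Σ Rᵢ = 0 + 11 + 7 + 7 = 25
N̂ = 8377 / 25 ≈ 335.1 → 335

N ≈ 335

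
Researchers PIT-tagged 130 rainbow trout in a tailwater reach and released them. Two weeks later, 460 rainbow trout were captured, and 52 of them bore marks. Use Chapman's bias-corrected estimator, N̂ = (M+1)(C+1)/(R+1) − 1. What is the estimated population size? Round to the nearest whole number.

N̂ = (130+1)(460+1)/(52+1) − 1 = 131·461/53 − 1
= 60391/53 − 1 ≈ 1139.45 − 1 ≈ 1138.45 → 1138

N ≈ 1138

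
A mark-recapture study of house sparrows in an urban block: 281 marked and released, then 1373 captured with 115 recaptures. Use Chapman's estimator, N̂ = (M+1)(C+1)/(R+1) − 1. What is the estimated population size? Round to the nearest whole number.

N ≈ 3339

N̂ = (281+1)(1373+1)/(115+1) − 1 = 282·1374/116 − 1
= 387468/116 − 1 ≈ 3340.2 − 1 ≈ 3339.2 → 3339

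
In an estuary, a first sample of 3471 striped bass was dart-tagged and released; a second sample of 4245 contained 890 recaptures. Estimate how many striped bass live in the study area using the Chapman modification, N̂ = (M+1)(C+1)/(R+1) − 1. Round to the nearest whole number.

N ≈ 16,545

N̂ = (3471+1)(4245+1)/(890+1) − 1 = 3472·4246/891 − 1
= 14742112/891 − 1 ≈ 16545.6 − 1 ≈ 16544.6 → 16545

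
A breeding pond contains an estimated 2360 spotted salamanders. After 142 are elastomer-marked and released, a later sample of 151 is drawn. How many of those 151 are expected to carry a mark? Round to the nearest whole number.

expected recaptures ≈ 9

The marked fraction of the population is 142/2360, so in a sample of 151 expect C·(M/N) marked.
E[R] = 142 × 151 / 2360 = 21442 / 2360 ≈ 9.1 → 9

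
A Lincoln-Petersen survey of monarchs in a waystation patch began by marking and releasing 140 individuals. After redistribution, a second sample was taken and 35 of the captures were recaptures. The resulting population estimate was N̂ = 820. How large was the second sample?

C = 205

From N = M·C/R: C = N·R / M = 820·35 / 140 = 28700 / 140 = 205.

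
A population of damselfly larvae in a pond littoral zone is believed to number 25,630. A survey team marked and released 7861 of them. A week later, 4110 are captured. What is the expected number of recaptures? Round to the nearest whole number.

The marked fraction of the population is 7861/25630, so in a sample of 4110 expect C·(M/N) marked.
E[R] = 7861 × 4110 / 25630 = 32308710 / 25630 ≈ 1260.6 → 1261

expected recaptures ≈ 1261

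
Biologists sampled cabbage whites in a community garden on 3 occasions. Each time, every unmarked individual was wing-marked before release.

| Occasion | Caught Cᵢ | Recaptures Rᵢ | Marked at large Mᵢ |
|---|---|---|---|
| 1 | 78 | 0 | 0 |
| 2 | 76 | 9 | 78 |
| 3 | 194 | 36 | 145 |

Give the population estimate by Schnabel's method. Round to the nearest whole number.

N ≈ 757

Σ MᵢCᵢ = 0·78 + 78·76 + 145·194 = 0 + 5928 + 28130 = 34058
Σ Rᵢ = 0 + 9 + 36 = 45
N̂ = 34058 / 45 ≈ 756.8 → 757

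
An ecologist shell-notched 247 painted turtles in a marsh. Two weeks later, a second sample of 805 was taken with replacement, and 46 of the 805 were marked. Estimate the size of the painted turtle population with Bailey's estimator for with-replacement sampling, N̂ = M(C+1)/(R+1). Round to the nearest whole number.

N̂ = 247·(805+1)/(46+1) = 247·806/47 = 199082/47 ≈ 4235.8 → 4236

N ≈ 4236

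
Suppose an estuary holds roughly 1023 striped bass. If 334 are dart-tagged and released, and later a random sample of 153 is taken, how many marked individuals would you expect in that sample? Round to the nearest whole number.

The marked fraction of the population is 334/1023, so in a sample of 153 expect C·(M/N) marked.
E[R] = 334 × 153 / 1023 = 51102 / 1023 ≈ 50.0 → 50

expected recaptures ≈ 50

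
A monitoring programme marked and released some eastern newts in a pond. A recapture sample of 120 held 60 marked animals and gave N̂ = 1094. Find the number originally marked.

From N = M·C/R: M = N·R / C = 1094·60 / 120 = 65640 / 120 = 547.

M = 547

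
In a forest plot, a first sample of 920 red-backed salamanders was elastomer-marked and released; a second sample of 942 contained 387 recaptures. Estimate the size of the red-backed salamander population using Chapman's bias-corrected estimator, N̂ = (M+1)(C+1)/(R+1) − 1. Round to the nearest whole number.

N ≈ 2237

N̂ = (920+1)(942+1)/(387+1) − 1 = 921·943/388 − 1
= 868503/388 − 1 ≈ 2238.4 − 1 ≈ 2237.4 → 2237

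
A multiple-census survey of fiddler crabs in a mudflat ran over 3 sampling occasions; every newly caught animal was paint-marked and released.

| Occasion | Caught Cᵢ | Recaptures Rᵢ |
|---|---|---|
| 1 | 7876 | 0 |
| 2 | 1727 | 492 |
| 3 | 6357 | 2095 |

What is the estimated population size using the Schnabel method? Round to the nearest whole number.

N ≈ 27,646

Marked at large before each occasion: Mᵢ = Σⱼ<ᵢ (Cⱼ − Rⱼ) → M1=0, M2=7876, M3=9111
Σ MᵢCᵢ = 0·7876 + 7876·1727 + 9111·6357 = 0 + 13601852 + 57918627 = 71520479
Σ Rᵢ = 0 + 492 + 2095 = 2587
N̂ = 71520479 / 2587 ≈ 27646.1 → 27646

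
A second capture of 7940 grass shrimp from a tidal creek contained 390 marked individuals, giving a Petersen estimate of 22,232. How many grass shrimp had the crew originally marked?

M = 1092

From N = M·C/R: M = N·R / C = 22232·390 / 7940 = 8670480 / 7940 = 1092.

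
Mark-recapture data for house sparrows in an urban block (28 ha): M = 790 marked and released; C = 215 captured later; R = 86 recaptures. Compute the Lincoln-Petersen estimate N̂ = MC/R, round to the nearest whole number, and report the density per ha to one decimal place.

density ≈ 70.5 house sparrows per ha

N̂ = 790·215/86 = 169850/86 = 1975
Density = N̂ / area = 1975 / 28 ≈ 70.54 → 70.5 per ha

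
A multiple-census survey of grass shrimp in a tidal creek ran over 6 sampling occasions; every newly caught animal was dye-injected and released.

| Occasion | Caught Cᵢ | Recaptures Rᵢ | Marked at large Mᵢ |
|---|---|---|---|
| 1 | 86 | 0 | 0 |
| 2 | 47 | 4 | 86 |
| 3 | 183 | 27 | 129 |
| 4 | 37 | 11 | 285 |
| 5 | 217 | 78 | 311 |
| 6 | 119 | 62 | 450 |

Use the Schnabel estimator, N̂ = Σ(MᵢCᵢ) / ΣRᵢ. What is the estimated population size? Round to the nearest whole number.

Σ MᵢCᵢ = 0·86 + 86·47 + 129·183 + 285·37 + 311·217 + 450·119 = 0 + 4042 + 23607 + 10545 + 67487 + 53550 = 159231
Σ Rᵢ = 0 + 4 + 27 + 11 + 78 + 62 = 182
N̂ = 159231 / 182 ≈ 874.9 → 875

N ≈ 875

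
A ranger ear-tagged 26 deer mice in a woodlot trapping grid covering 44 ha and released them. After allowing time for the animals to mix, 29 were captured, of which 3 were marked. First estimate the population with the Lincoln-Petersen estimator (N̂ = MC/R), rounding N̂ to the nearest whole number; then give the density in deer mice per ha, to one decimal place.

N̂ = 26·29/3 = 754/3 ≈ 251.3 → 251
Density = N̂ / area = 251 / 44 ≈ 5.70 → 5.7 per ha

density ≈ 5.7 deer mice per ha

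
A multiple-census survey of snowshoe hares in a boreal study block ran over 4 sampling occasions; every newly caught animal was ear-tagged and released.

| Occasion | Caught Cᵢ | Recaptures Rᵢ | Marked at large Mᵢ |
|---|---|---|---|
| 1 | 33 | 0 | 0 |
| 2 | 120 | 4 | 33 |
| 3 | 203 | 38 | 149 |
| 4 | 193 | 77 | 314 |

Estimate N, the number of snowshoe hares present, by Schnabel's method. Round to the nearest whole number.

N ≈ 797

Σ MᵢCᵢ = 0·33 + 33·120 + 149·203 + 314·193 = 0 + 3960 + 30247 + 60602 = 94809
Σ Rᵢ = 0 + 4 + 38 + 77 = 119
N̂ = 94809 / 119 ≈ 796.7 → 797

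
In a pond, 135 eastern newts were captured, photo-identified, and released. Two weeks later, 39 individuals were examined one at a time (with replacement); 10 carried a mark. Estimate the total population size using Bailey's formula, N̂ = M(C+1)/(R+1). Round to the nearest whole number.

N ≈ 491

N̂ = 135·(39+1)/(10+1) = 135·40/11 = 5400/11 ≈ 490.9 → 491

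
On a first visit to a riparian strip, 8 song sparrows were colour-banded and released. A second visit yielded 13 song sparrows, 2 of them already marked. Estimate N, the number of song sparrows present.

The marked fraction in the recapture sample should equal the marked fraction in the population: 2/13 = 8/N.
N = (8 × 13) / 2 = 104 / 2 = 52

N = 52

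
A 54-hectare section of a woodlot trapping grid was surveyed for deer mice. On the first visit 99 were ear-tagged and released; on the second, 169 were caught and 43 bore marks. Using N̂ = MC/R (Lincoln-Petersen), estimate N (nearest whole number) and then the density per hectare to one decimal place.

density ≈ 7.2 deer mice per hectare

N̂ = 99·169/43 = 16731/43 ≈ 389.1 → 389
Density = N̂ / area = 389 / 54 ≈ 7.20 → 7.2 per hectare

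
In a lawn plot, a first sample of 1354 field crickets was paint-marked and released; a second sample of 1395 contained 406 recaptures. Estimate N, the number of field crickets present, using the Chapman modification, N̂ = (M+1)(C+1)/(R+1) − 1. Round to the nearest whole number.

N ≈ 4647

N̂ = (1354+1)(1395+1)/(406+1) − 1 = 1355·1396/407 − 1
= 1891580/407 − 1 ≈ 4647.6 − 1 ≈ 4646.6 → 4647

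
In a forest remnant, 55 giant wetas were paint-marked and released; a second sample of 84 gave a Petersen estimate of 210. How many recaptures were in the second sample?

From N = M·C/R: R = M·C / N = 55·84 / 210 = 4620 / 210 = 22.

R = 22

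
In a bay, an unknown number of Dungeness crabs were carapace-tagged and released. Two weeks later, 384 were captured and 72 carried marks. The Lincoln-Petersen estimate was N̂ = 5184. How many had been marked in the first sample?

From N = M·C/R: M = N·R / C = 5184·72 / 384 = 373248 / 384 = 972.

M = 972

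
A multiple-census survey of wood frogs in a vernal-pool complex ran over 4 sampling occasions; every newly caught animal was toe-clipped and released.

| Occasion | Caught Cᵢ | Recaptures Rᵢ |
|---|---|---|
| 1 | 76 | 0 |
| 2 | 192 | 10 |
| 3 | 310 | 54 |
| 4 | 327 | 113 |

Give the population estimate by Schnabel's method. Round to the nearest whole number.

N ≈ 1484

Marked at large before each occasion: Mᵢ = Σⱼ<ᵢ (Cⱼ − Rⱼ) → M1=0, M2=76, M3=258, M4=514
Σ MᵢCᵢ = 0·76 + 76·192 + 258·310 + 514·327 = 0 + 14592 + 79980 + 168078 = 262650
Σ Rᵢ = 0 + 10 + 54 + 113 = 177
N̂ = 262650 / 177 ≈ 1483.9 → 1484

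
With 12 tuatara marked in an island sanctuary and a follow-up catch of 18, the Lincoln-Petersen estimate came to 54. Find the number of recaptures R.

From N = M·C/R: R = M·C / N = 12·18 / 54 = 216 / 54 = 4.

R = 4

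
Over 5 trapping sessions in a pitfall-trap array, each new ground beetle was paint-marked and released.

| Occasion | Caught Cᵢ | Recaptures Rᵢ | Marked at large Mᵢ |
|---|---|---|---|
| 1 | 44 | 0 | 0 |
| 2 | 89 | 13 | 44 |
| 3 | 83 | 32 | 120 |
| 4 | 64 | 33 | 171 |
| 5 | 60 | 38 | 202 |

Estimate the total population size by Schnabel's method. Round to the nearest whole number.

Σ MᵢCᵢ = 0·44 + 44·89 + 120·83 + 171·64 + 202·60 = 0 + 3916 + 9960 + 10944 + 12120 = 36940
Σ Rᵢ = 0 + 13 + 32 + 33 + 38 = 116
N̂ = 36940 / 116 ≈ 318.4 → 318

N ≈ 318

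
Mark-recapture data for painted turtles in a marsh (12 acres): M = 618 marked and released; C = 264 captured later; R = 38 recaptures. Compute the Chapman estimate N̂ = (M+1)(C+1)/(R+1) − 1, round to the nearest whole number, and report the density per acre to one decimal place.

N̂ = 619·265/39 − 1 = 164035/39 − 1 ≈ 4205.0 → 4205
Density = N̂ / area = 4205 / 12 ≈ 350.42 → 350.4 per acre

density ≈ 350.4 painted turtles per acre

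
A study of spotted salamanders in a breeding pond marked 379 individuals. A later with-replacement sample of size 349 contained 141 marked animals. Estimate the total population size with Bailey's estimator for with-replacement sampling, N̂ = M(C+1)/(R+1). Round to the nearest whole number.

N̂ = 379·(349+1)/(141+1) = 379·350/142 = 132650/142 ≈ 934.2 → 934

N ≈ 934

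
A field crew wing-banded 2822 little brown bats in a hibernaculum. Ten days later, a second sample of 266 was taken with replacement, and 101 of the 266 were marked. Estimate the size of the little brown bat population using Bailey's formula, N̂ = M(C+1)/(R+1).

N̂ = 2822·(266+1)/(101+1) = 2822·267/102 = 753474/102 = 7387

N = 7387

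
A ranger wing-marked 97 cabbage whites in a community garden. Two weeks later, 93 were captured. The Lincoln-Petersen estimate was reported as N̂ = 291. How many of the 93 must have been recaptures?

From N = M·C/R: R = M·C / N = 97·93 / 291 = 9021 / 291 = 31.

R = 31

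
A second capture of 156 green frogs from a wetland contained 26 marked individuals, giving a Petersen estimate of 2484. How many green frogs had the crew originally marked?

From N = M·C/R: M = N·R / C = 2484·26 / 156 = 64584 / 156 = 414.

M = 414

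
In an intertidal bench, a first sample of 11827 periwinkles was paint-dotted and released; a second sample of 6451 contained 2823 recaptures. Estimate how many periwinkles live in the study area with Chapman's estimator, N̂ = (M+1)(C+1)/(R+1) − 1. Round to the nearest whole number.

N̂ = (11827+1)(6451+1)/(2823+1) − 1 = 11828·6452/2824 − 1
= 76314256/2824 − 1 ≈ 27023.46 − 1 ≈ 27022.46 → 27022

N ≈ 27,022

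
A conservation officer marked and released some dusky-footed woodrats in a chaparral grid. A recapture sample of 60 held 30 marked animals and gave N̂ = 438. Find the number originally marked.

From N = M·C/R: M = N·R / C = 438·30 / 60 = 13140 / 60 = 219.

M = 219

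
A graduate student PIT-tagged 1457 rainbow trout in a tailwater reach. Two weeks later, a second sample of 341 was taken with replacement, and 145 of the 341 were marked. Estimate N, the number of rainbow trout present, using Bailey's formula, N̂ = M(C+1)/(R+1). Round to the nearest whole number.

N̂ = 1457·(341+1)/(145+1) = 1457·342/146 = 498294/146 ≈ 3413.0 → 3413

N ≈ 3413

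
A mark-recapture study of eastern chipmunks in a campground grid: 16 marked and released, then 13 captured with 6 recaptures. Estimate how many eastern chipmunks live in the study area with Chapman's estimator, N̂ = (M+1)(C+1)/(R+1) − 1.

N = 33

N̂ = (16+1)(13+1)/(6+1) − 1 = 17·14/7 − 1
= 238/7 − 1 = 34 − 1 = 33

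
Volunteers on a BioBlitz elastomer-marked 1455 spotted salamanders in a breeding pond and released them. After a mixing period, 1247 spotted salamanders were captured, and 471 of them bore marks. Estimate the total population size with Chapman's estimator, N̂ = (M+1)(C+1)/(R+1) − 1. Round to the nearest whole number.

N ≈ 3849

N̂ = (1455+1)(1247+1)/(471+1) − 1 = 1456·1248/472 − 1
= 1817088/472 − 1 ≈ 3849.8 − 1 ≈ 3848.8 → 3849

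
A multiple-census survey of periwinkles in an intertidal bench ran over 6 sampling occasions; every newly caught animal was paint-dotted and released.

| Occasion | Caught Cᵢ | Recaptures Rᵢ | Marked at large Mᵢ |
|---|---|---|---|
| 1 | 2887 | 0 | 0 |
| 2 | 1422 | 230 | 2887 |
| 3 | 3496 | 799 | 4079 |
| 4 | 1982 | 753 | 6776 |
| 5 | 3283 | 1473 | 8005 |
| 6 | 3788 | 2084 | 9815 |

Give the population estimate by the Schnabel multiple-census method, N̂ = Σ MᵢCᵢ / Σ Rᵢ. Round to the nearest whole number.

N ≈ 17,841

Σ MᵢCᵢ = 0·2887 + 2887·1422 + 4079·3496 + 6776·1982 + 8005·3283 + 9815·3788 = 0 + 4105314 + 14260184 + 13430032 + 26280415 + 37179220 = 95255165
Σ Rᵢ = 0 + 230 + 799 + 753 + 1473 + 2084 = 5339
N̂ = 95255165 / 5339 ≈ 17841.4 → 17841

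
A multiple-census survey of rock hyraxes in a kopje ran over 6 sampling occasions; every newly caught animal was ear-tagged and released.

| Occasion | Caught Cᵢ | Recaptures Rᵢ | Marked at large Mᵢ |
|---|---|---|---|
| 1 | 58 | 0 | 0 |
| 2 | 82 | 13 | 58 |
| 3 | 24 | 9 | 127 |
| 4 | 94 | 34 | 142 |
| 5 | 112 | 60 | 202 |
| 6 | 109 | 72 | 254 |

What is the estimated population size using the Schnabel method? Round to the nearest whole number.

Σ MᵢCᵢ = 0·58 + 58·82 + 127·24 + 142·94 + 202·112 + 254·109 = 0 + 4756 + 3048 + 13348 + 22624 + 27686 = 71462
Σ Rᵢ = 0 + 13 + 9 + 34 + 60 + 72 = 188
N̂ = 71462 / 188 ≈ 380.1 → 380

N ≈ 380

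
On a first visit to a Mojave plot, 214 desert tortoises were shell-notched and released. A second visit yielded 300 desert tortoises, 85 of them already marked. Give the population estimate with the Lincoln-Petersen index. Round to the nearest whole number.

If marked individuals mix randomly, R/C ≈ M/N, giving N ≈ M·C/R.
N = (214 × 300) / 85 = 64200 / 85 ≈ 755.3 → 755

N ≈ 755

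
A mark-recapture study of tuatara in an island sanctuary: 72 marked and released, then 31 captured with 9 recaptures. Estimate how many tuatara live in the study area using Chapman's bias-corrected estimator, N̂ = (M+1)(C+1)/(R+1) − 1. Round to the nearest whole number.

N̂ = (72+1)(31+1)/(9+1) − 1 = 73·32/10 − 1
= 2336/10 − 1 ≈ 233.6 − 1 ≈ 232.6 → 233

N ≈ 233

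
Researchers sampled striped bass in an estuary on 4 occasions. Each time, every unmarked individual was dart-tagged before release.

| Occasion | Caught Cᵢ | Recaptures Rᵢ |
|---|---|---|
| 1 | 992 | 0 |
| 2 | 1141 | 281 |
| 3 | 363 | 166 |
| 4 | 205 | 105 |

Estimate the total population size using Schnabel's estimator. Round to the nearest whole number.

N ≈ 4029

Marked at large before each occasion: Mᵢ = Σⱼ<ᵢ (Cⱼ − Rⱼ) → M1=0, M2=992, M3=1852, M4=2049
Σ MᵢCᵢ = 0·992 + 992·1141 + 1852·363 + 2049·205 = 0 + 1131872 + 672276 + 420045 = 2224193
Σ Rᵢ = 0 + 281 + 166 + 105 = 552
N̂ = 2224193 / 552 ≈ 4029.3 → 4029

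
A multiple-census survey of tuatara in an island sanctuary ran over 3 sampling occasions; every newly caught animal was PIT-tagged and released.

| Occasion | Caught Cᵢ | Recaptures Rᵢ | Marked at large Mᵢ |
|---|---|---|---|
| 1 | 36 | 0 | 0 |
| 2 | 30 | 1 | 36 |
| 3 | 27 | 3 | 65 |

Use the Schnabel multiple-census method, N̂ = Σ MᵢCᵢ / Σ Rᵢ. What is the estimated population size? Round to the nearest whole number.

N ≈ 709

Σ MᵢCᵢ = 0·36 + 36·30 + 65·27 = 0 + 1080 + 1755 = 2835
Σ Rᵢ = 0 + 1 + 3 = 4
N̂ = 2835 / 4 ≈ 708.8 → 709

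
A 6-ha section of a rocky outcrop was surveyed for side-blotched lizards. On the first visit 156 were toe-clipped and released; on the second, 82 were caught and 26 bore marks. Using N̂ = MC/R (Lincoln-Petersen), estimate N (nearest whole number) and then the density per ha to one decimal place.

N̂ = 156·82/26 = 12792/26 = 492
Density = N̂ / area = 492 / 6 = 82.0 per ha

density ≈ 82.0 side-blotched lizards per ha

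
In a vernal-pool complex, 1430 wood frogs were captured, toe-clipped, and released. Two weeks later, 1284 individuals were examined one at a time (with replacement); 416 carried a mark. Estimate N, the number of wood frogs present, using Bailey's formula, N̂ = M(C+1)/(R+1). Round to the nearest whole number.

N ≈ 4407

N̂ = 1430·(1284+1)/(416+1) = 1430·1285/417 = 1837550/417 ≈ 4406.6 → 4407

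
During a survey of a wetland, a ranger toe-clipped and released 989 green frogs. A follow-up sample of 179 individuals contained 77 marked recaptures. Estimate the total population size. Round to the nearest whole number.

N ≈ 2299

The marked fraction in the recapture sample should equal the marked fraction in the population: 77/179 = 989/N.
N = (989 × 179) / 77 = 177031 / 77 ≈ 2299.1 → 2299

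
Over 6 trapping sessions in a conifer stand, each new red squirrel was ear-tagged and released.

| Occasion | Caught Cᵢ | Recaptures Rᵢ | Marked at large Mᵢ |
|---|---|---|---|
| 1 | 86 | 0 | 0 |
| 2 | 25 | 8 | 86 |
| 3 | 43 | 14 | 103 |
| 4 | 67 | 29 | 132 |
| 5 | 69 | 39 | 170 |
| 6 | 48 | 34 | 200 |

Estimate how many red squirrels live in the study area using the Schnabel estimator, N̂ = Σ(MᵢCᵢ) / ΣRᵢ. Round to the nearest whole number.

N ≈ 296

Σ MᵢCᵢ = 0·86 + 86·25 + 103·43 + 132·67 + 170·69 + 200·48 = 0 + 2150 + 4429 + 8844 + 11730 + 9600 = 36753
Σ Rᵢ = 0 + 8 + 14 + 29 + 39 + 34 = 124
N̂ = 36753 / 124 ≈ 296.4 → 296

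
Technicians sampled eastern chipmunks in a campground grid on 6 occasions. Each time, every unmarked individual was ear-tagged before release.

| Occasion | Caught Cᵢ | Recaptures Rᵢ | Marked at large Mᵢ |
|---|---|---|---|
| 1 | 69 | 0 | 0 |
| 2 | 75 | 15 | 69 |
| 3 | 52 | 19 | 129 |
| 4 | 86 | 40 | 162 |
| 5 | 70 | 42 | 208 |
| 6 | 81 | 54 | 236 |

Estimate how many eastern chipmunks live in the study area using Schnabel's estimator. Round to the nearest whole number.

Σ MᵢCᵢ = 0·69 + 69·75 + 129·52 + 162·86 + 208·70 + 236·81 = 0 + 5175 + 6708 + 13932 + 14560 + 19116 = 59491
Σ Rᵢ = 0 + 15 + 19 + 40 + 42 + 54 = 170
N̂ = 59491 / 170 ≈ 349.9 → 350

N ≈ 350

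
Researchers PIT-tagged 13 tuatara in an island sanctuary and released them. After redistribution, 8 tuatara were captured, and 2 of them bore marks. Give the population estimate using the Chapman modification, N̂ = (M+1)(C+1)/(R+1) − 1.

N = 41

N̂ = (13+1)(8+1)/(2+1) − 1 = 14·9/3 − 1
= 126/3 − 1 = 42 − 1 = 41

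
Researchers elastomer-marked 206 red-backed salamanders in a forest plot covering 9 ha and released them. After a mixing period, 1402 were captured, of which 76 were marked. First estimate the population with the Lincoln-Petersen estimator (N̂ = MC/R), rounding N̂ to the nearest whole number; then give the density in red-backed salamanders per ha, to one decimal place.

N̂ = 206·1402/76 = 288812/76 ≈ 3800.2 → 3800
Density = N̂ / area = 3800 / 9 ≈ 422.22 → 422.2 per ha

density ≈ 422.2 red-backed salamanders per ha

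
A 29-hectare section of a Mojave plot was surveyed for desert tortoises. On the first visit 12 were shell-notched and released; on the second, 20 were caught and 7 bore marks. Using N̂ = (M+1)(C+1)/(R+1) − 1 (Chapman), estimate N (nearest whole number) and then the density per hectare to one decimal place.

N̂ = 13·21/8 − 1 = 273/8 − 1 ≈ 33.1 → 33
Density = N̂ / area = 33 / 29 ≈ 1.14 → 1.1 per hectare

density ≈ 1.1 desert tortoises per hectare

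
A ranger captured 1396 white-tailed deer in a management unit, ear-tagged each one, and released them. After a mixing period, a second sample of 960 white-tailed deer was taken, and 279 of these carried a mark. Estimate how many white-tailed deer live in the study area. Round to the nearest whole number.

N ≈ 4803

The marked fraction in the recapture sample should equal the marked fraction in the population: 279/960 = 1396/N.
N = (1396 × 960) / 279 = 1340160 / 279 ≈ 4803.4 → 4803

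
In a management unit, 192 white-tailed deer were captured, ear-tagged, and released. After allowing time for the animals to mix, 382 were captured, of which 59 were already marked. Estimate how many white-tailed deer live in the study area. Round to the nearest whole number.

N ≈ 1243

N = (192 × 382) / 59 = 73344 / 59 ≈ 1243.1 → 1243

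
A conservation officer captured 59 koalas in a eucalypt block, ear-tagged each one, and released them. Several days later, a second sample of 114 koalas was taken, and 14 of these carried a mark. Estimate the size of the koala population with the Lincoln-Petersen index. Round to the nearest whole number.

N ≈ 480

N = (59 × 114) / 14 = 6726 / 14 ≈ 480.4 → 480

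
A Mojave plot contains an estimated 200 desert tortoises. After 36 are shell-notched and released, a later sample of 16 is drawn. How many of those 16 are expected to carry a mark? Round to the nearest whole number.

Expected recaptures E[R] = M·C / N.
E[R] = 36 × 16 / 200 = 576 / 200 ≈ 2.9 → 3

expected recaptures ≈ 3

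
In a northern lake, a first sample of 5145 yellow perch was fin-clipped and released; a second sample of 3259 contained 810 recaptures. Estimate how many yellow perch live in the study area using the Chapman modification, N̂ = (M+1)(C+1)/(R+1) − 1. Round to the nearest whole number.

N ≈ 20,685

N̂ = (5145+1)(3259+1)/(810+1) − 1 = 5146·3260/811 − 1
= 16775960/811 − 1 ≈ 20685.5 − 1 ≈ 20684.5 → 20685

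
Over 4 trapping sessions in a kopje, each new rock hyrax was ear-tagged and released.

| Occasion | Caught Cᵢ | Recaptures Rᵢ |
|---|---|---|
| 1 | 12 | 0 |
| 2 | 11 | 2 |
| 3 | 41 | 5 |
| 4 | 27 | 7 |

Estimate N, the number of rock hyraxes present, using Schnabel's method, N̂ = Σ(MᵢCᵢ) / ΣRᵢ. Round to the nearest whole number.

Marked at large before each occasion: Mᵢ = Σⱼ<ᵢ (Cⱼ − Rⱼ) → M1=0, M2=12, M3=21, M4=57
Σ MᵢCᵢ = 0·12 + 12·11 + 21·41 + 57·27 = 0 + 132 + 861 + 1539 = 2532
Σ Rᵢ = 0 + 2 + 5 + 7 = 14
N̂ = 2532 / 14 ≈ 180.9 → 181

N ≈ 181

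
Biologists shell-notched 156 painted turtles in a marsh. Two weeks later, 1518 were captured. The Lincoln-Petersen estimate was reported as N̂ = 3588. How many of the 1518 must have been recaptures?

From N = M·C/R: R = M·C / N = 156·1518 / 3588 = 236808 / 3588 = 66.

R = 66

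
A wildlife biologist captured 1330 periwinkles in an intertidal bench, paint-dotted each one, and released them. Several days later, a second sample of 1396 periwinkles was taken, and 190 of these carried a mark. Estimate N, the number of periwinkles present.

N = (1330 × 1396) / 190 = 1856680 / 190 = 9772

N = 9772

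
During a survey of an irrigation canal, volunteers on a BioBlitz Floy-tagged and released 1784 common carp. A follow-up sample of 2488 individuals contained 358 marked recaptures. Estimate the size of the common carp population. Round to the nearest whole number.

N = (1784 × 2488) / 358 = 4438592 / 358 ≈ 12398.3 → 12398

N ≈ 12,398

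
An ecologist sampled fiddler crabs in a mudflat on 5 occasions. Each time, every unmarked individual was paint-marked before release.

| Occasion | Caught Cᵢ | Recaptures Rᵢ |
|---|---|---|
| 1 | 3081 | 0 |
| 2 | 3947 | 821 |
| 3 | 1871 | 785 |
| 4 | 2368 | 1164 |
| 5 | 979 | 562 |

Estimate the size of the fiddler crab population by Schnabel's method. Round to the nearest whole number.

N ≈ 14,815

Marked at large before each occasion: Mᵢ = Σⱼ<ᵢ (Cⱼ − Rⱼ) → M1=0, M2=3081, M3=6207, M4=7293, M5=8497
Σ MᵢCᵢ = 0·3081 + 3081·3947 + 6207·1871 + 7293·2368 + 8497·979 = 0 + 12160707 + 11613297 + 17269824 + 8318563 = 49362391
Σ Rᵢ = 0 + 821 + 785 + 1164 + 562 = 3332
N̂ = 49362391 / 3332 ≈ 14814.6 → 14815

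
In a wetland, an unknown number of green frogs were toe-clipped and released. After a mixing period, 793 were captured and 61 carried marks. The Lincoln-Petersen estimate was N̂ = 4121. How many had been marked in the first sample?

M = 317

From N = M·C/R: M = N·R / C = 4121·61 / 793 = 251381 / 793 = 317.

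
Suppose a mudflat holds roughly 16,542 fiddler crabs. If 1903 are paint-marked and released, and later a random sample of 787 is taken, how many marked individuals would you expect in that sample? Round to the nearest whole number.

Expected recaptures E[R] = M·C / N.
E[R] = 1903 × 787 / 16542 = 1497661 / 16542 ≈ 90.5 → 91

expected recaptures ≈ 91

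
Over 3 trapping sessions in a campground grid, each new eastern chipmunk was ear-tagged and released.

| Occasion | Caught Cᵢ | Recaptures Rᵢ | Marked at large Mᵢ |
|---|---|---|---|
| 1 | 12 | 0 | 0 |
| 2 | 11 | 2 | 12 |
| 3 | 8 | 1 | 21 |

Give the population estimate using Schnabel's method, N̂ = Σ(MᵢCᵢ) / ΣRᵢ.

Σ MᵢCᵢ = 0·12 + 12·11 + 21·8 = 0 + 132 + 168 = 300
Σ Rᵢ = 0 + 2 + 1 = 3
N̂ = 300 / 3 = 100

N = 100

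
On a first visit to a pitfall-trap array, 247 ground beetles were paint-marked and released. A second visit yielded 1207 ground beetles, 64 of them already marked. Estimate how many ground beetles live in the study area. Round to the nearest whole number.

N ≈ 4658

N = (247 × 1207) / 64 = 298129 / 64 ≈ 4658.3 → 4658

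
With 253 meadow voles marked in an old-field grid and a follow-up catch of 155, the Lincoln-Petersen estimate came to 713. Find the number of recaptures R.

From N = M·C/R: R = M·C / N = 253·155 / 713 = 39215 / 713 = 55.

R = 55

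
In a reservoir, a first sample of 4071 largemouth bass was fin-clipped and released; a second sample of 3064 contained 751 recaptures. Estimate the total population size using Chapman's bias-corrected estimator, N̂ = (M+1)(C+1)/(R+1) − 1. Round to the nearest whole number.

N ≈ 16,596

N̂ = (4071+1)(3064+1)/(751+1) − 1 = 4072·3065/752 − 1
= 12480680/752 − 1 ≈ 16596.6 − 1 ≈ 16595.6 → 16596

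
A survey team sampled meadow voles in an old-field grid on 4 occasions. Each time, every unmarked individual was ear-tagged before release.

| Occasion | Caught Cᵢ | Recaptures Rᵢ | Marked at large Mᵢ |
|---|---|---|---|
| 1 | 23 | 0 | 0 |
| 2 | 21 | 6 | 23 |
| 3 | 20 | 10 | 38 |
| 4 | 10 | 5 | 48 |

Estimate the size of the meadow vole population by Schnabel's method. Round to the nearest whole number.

Σ MᵢCᵢ = 0·23 + 23·21 + 38·20 + 48·10 = 0 + 483 + 760 + 480 = 1723
Σ Rᵢ = 0 + 6 + 10 + 5 = 21
N̂ = 1723 / 21 ≈ 82.0 → 82

N ≈ 82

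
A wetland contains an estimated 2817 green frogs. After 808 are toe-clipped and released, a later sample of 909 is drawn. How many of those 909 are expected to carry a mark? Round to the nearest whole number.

expected recaptures ≈ 261

The marked fraction of the population is 808/2817, so in a sample of 909 expect C·(M/N) marked.
E[R] = 808 × 909 / 2817 = 734472 / 2817 ≈ 260.7 → 261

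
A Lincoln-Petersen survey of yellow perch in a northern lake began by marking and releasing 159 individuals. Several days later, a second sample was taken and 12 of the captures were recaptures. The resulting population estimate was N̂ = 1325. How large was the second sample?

C = 100

From N = M·C/R: C = N·R / M = 1325·12 / 159 = 15900 / 159 = 100.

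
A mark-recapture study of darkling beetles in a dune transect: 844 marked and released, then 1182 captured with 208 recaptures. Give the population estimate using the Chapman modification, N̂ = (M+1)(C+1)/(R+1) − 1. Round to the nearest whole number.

N ≈ 4782

N̂ = (844+1)(1182+1)/(208+1) − 1 = 845·1183/209 − 1
= 999635/209 − 1 ≈ 4782.9 − 1 ≈ 4781.9 → 4782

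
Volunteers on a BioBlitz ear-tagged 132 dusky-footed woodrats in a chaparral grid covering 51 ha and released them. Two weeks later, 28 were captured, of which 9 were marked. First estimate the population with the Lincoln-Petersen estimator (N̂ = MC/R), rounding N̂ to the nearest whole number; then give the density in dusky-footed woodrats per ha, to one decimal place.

density ≈ 8.1 dusky-footed woodrats per ha

N̂ = 132·28/9 = 3696/9 ≈ 410.7 → 411
Density = N̂ / area = 411 / 51 ≈ 8.06 → 8.1 per ha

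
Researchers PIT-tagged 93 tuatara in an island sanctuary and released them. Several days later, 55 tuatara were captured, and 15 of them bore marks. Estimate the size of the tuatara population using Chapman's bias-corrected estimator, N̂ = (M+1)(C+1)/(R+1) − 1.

N̂ = (93+1)(55+1)/(15+1) − 1 = 94·56/16 − 1
= 5264/16 − 1 = 329 − 1 = 328

N = 328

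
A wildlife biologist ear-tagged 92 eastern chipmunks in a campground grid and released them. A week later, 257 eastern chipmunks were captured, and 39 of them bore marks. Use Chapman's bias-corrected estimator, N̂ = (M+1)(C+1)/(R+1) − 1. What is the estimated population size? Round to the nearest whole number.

N ≈ 599

N̂ = (92+1)(257+1)/(39+1) − 1 = 93·258/40 − 1
= 23994/40 − 1 ≈ 599.9 − 1 ≈ 598.9 → 599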